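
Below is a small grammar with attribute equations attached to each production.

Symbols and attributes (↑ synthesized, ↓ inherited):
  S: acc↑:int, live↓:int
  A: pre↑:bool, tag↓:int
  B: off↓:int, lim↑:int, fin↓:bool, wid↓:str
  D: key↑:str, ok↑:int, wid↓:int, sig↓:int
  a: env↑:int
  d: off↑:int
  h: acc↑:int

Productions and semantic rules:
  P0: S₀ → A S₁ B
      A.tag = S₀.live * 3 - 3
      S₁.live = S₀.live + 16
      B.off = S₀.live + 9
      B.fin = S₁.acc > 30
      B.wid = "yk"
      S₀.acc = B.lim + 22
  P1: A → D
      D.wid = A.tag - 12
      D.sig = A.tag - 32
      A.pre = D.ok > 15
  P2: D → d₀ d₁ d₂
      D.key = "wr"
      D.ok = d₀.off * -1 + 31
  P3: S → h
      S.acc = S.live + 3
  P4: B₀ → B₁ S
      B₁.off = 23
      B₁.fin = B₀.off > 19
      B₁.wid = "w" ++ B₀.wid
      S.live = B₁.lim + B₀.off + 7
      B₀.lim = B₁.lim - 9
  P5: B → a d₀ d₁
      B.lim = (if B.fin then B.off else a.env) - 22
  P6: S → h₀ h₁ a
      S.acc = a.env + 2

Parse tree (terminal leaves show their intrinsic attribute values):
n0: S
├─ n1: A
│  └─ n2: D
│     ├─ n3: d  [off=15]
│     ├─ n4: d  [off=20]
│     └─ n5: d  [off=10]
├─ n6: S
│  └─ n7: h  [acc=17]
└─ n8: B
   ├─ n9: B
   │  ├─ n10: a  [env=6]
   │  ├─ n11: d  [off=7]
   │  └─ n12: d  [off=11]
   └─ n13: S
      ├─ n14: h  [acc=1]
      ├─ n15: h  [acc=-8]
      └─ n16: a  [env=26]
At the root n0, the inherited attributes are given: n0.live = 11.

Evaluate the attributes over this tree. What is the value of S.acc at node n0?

14

1. n0.live = 11  [given at root]
2. n1.tag = 30  [S₀.live * 3 - 3]
3. n2.wid = 18  [A.tag - 12]
4. n2.sig = -2  [A.tag - 32]
5. n3.off = 15  [terminal]
6. n4.off = 20  [terminal]
7. n5.off = 10  [terminal]
8. n2.key = "wr"  ["wr"]
9. n2.ok = 16  [d₀.off * -1 + 31]
10. n1.pre = true  [D.ok > 15]
11. n6.live = 27  [S₀.live + 16]
12. n7.acc = 17  [terminal]
13. n6.acc = 30  [S.live + 3]
14. n8.off = 20  [S₀.live + 9]
15. n8.fin = false  [S₁.acc > 30]
16. n8.wid = "yk"  ["yk"]
17. n9.off = 23  [23]
18. n9.fin = true  [B₀.off > 19]
19. n9.wid = "wyk"  ["w" ++ B₀.wid]
20. n10.env = 6  [terminal]
21. n11.off = 7  [terminal]
22. n12.off = 11  [terminal]
23. n9.lim = 1  [(if B.fin then B.off else a.env) - 22]
24. n13.live = 28  [B₁.lim + B₀.off + 7]
25. n14.acc = 1  [terminal]
26. n15.acc = -8  [terminal]
27. n16.env = 26  [terminal]
28. n13.acc = 28  [a.env + 2]
29. n8.lim = -8  [B₁.lim - 9]
30. n0.acc = 14  [B.lim + 22]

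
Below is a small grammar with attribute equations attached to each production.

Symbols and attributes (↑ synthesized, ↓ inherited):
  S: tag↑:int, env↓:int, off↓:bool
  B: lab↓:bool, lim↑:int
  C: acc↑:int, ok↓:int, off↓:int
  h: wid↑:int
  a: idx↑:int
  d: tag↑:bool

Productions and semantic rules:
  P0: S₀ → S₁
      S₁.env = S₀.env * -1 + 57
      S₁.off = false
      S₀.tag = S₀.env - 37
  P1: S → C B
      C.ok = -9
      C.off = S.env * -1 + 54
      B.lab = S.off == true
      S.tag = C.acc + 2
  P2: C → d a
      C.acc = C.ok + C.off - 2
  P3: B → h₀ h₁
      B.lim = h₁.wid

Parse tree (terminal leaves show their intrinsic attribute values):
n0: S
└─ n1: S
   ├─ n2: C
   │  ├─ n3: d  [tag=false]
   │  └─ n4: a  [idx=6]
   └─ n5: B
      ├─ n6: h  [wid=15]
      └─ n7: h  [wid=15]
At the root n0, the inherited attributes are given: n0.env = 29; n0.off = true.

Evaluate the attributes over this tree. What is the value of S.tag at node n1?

17

1. n0.env = 29  [given at root]
2. n0.off = true  [given at root]
3. n1.env = 28  [S₀.env * -1 + 57]
4. n1.off = false  [false]
5. n2.ok = -9  [-9]
6. n2.off = 26  [S.env * -1 + 54]
7. n3.tag = false  [terminal]
8. n4.idx = 6  [terminal]
9. n2.acc = 15  [C.ok + C.off - 2]
10. n5.lab = false  [S.off == true]
11. n6.wid = 15  [terminal]
12. n7.wid = 15  [terminal]
13. n5.lim = 15  [h₁.wid]
14. n1.tag = 17  [C.acc + 2]
15. n0.tag = -8  [S₀.env - 37]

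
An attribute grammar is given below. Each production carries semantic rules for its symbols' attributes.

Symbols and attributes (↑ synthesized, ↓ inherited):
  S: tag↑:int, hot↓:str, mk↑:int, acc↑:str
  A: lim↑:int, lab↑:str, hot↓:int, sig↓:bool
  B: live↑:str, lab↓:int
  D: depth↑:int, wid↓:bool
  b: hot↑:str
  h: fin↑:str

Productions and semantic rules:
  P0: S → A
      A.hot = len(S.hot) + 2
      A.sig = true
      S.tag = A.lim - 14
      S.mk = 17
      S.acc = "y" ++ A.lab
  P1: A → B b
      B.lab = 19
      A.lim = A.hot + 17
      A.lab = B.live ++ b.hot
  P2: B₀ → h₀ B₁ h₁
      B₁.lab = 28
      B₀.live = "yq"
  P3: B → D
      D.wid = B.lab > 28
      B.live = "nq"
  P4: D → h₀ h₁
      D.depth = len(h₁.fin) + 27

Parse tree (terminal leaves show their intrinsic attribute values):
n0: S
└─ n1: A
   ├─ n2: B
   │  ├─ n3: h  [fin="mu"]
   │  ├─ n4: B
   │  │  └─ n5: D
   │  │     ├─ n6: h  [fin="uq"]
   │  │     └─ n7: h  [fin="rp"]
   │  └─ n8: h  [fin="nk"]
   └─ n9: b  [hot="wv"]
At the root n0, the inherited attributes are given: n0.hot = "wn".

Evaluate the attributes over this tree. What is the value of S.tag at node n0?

7

1. n0.hot = "wn"  [given at root]
2. n1.hot = 4  [len(S.hot) + 2]
3. n1.sig = true  [true]
4. n2.lab = 19  [19]
5. n3.fin = "mu"  [terminal]
6. n4.lab = 28  [28]
7. n5.wid = false  [B.lab > 28]
8. n6.fin = "uq"  [terminal]
9. n7.fin = "rp"  [terminal]
10. n5.depth = 29  [len(h₁.fin) + 27]
11. n4.live = "nq"  ["nq"]
12. n8.fin = "nk"  [terminal]
13. n2.live = "yq"  ["yq"]
14. n9.hot = "wv"  [terminal]
15. n1.lim = 21  [A.hot + 17]
16. n1.lab = "yqwv"  [B.live ++ b.hot]
17. n0.tag = 7  [A.lim - 14]
18. n0.mk = 17  [17]
19. n0.acc = "yyqwv"  ["y" ++ A.lab]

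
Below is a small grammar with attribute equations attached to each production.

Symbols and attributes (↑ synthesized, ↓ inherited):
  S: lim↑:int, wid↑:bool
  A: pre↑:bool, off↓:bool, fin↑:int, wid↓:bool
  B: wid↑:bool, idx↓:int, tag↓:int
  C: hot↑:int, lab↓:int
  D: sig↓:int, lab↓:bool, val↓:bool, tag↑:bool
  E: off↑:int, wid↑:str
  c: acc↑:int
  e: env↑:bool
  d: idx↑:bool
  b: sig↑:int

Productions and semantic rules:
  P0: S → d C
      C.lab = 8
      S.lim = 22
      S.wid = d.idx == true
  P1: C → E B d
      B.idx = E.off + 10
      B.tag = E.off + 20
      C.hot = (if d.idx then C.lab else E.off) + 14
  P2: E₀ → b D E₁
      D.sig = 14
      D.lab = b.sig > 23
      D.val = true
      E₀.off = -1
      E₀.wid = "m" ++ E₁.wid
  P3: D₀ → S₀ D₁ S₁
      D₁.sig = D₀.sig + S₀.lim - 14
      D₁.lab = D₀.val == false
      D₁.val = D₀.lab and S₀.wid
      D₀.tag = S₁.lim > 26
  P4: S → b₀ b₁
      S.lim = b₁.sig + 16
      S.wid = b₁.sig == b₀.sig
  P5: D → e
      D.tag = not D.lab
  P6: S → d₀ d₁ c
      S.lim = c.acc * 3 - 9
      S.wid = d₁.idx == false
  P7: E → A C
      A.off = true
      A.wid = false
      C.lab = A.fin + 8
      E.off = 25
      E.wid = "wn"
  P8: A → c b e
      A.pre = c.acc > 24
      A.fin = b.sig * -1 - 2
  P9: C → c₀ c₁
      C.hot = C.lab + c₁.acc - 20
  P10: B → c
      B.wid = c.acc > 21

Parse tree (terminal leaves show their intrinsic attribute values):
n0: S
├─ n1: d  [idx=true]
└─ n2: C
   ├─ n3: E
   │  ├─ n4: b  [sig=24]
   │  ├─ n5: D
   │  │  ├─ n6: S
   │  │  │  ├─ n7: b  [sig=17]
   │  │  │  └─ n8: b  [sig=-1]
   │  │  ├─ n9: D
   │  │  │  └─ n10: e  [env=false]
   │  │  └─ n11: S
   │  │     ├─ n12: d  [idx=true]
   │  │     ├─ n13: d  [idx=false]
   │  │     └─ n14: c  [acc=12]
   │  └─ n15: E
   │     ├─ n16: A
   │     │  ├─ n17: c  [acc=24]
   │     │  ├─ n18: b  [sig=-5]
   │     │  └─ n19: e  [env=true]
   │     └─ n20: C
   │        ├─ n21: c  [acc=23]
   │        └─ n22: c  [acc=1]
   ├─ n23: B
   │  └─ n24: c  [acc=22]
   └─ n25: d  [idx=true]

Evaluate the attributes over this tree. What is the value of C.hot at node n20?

1. n1.idx = true  [terminal]
2. n2.lab = 8  [8]
3. n4.sig = 24  [terminal]
4. n5.sig = 14  [14]
5. n5.lab = true  [b.sig > 23]
6. n5.val = true  [true]
7. n7.sig = 17  [terminal]
8. n8.sig = -1  [terminal]
9. n6.lim = 15  [b₁.sig + 16]
10. n6.wid = false  [b₁.sig == b₀.sig]
11. n9.sig = 15  [D₀.sig + S₀.lim - 14]
12. n9.lab = false  [D₀.val == false]
13. n9.val = false  [D₀.lab and S₀.wid]
14. n10.env = false  [terminal]
15. n9.tag = true  [not D.lab]
16. n12.idx = true  [terminal]
17. n13.idx = false  [terminal]
18. n14.acc = 12  [terminal]
19. n11.lim = 27  [c.acc * 3 - 9]
20. n11.wid = true  [d₁.idx == false]
21. n5.tag = true  [S₁.lim > 26]
22. n16.off = true  [true]
23. n16.wid = false  [false]
24. n17.acc = 24  [terminal]
25. n18.sig = -5  [terminal]
26. n19.env = true  [terminal]
27. n16.pre = false  [c.acc > 24]
28. n16.fin = 3  [b.sig * -1 - 2]
29. n20.lab = 11  [A.fin + 8]
30. n21.acc = 23  [terminal]
31. n22.acc = 1  [terminal]
32. n20.hot = -8  [C.lab + c₁.acc - 20]
33. n15.off = 25  [25]
34. n15.wid = "wn"  ["wn"]
35. n3.off = -1  [-1]
36. n3.wid = "mwn"  ["m" ++ E₁.wid]
37. n23.idx = 9  [E.off + 10]
38. n23.tag = 19  [E.off + 20]
39. n24.acc = 22  [terminal]
40. n23.wid = true  [c.acc > 21]
41. n25.idx = true  [terminal]
42. n2.hot = 22  [(if d.idx then C.lab else E.off) + 14]
43. n0.lim = 22  [22]
44. n0.wid = true  [d.idx == true]

-8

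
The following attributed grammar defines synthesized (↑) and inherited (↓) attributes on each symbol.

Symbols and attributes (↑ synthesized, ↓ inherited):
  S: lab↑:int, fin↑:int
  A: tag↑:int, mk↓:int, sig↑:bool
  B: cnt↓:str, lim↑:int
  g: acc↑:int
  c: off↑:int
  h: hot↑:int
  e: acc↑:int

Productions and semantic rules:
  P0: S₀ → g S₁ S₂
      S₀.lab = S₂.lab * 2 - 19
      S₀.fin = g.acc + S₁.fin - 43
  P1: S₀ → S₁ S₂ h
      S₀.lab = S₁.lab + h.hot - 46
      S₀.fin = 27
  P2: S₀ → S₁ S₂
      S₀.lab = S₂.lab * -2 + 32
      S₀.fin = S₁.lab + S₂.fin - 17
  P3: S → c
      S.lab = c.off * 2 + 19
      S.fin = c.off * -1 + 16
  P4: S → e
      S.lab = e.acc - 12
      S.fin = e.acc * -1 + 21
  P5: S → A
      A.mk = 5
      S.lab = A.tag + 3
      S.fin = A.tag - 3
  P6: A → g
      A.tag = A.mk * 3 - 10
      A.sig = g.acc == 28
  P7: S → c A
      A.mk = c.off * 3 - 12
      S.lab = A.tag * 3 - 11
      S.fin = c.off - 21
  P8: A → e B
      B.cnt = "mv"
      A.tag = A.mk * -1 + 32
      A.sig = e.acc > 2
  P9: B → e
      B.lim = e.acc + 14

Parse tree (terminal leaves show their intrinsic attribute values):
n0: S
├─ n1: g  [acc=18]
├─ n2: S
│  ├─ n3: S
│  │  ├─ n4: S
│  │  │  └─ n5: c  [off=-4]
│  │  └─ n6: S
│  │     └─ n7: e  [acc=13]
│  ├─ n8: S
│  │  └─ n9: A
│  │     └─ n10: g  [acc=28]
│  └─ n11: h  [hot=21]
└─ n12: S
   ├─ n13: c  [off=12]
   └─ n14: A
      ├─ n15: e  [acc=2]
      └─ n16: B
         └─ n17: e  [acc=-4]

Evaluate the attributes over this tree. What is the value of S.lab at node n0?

1. n1.acc = 18  [terminal]
2. n5.off = -4  [terminal]
3. n4.lab = 11  [c.off * 2 + 19]
4. n4.fin = 20  [c.off * -1 + 16]
5. n7.acc = 13  [terminal]
6. n6.lab = 1  [e.acc - 12]
7. n6.fin = 8  [e.acc * -1 + 21]
8. n3.lab = 30  [S₂.lab * -2 + 32]
9. n3.fin = 2  [S₁.lab + S₂.fin - 17]
10. n9.mk = 5  [5]
11. n10.acc = 28  [terminal]
12. n9.tag = 5  [A.mk * 3 - 10]
13. n9.sig = true  [g.acc == 28]
14. n8.lab = 8  [A.tag + 3]
15. n8.fin = 2  [A.tag - 3]
16. n11.hot = 21  [terminal]
17. n2.lab = 5  [S₁.lab + h.hot - 46]
18. n2.fin = 27  [27]
19. n13.off = 12  [terminal]
20. n14.mk = 24  [c.off * 3 - 12]
21. n15.acc = 2  [terminal]
22. n16.cnt = "mv"  ["mv"]
23. n17.acc = -4  [terminal]
24. n16.lim = 10  [e.acc + 14]
25. n14.tag = 8  [A.mk * -1 + 32]
26. n14.sig = false  [e.acc > 2]
27. n12.lab = 13  [A.tag * 3 - 11]
28. n12.fin = -9  [c.off - 21]
29. n0.lab = 7  [S₂.lab * 2 - 19]
30. n0.fin = 2  [g.acc + S₁.fin - 43]

7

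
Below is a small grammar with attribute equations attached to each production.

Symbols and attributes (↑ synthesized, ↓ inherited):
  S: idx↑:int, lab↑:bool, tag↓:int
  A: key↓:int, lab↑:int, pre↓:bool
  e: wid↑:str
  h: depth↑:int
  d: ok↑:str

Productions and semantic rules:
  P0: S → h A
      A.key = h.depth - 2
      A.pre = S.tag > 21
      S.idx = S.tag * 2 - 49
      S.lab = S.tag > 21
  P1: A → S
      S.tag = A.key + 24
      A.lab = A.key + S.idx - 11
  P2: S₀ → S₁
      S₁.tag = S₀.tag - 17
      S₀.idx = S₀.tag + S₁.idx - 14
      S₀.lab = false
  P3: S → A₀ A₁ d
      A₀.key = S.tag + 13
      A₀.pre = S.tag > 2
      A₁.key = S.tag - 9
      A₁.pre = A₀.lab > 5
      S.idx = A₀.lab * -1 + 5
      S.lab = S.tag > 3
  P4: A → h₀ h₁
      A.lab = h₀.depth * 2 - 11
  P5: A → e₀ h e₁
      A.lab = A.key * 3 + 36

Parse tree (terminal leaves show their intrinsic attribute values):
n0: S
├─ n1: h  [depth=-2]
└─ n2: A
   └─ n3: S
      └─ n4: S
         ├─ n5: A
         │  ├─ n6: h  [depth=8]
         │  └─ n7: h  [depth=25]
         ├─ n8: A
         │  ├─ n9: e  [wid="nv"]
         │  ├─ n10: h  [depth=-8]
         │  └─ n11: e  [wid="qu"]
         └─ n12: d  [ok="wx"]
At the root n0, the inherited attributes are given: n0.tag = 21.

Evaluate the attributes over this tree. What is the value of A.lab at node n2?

1. n0.tag = 21  [given at root]
2. n1.depth = -2  [terminal]
3. n2.key = -4  [h.depth - 2]
4. n2.pre = false  [S.tag > 21]
5. n3.tag = 20  [A.key + 24]
6. n4.tag = 3  [S₀.tag - 17]
7. n5.key = 16  [S.tag + 13]
8. n5.pre = true  [S.tag > 2]
9. n6.depth = 8  [terminal]
10. n7.depth = 25  [terminal]
11. n5.lab = 5  [h₀.depth * 2 - 11]
12. n8.key = -6  [S.tag - 9]
13. n8.pre = false  [A₀.lab > 5]
14. n9.wid = "nv"  [terminal]
15. n10.depth = -8  [terminal]
16. n11.wid = "qu"  [terminal]
17. n8.lab = 18  [A.key * 3 + 36]
18. n12.ok = "wx"  [terminal]
19. n4.idx = 0  [A₀.lab * -1 + 5]
20. n4.lab = false  [S.tag > 3]
21. n3.idx = 6  [S₀.tag + S₁.idx - 14]
22. n3.lab = false  [false]
23. n2.lab = -9  [A.key + S.idx - 11]
24. n0.idx = -7  [S.tag * 2 - 49]
25. n0.lab = false  [S.tag > 21]

-9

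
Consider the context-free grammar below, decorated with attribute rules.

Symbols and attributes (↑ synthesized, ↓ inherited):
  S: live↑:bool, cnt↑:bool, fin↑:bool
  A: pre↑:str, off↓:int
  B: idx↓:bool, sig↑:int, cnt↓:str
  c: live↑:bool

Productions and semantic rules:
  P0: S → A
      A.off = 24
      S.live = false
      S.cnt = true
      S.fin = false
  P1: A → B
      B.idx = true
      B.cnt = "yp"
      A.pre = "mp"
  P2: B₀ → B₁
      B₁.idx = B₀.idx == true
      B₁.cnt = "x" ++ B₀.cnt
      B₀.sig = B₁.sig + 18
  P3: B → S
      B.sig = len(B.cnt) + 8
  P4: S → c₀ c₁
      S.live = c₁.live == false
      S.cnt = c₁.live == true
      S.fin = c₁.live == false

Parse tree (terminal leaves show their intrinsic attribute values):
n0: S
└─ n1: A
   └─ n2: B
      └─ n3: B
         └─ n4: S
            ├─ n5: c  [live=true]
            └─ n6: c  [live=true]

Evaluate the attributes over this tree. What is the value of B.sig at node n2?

29

1. n1.off = 24  [24]
2. n2.idx = true  [true]
3. n2.cnt = "yp"  ["yp"]
4. n3.idx = true  [B₀.idx == true]
5. n3.cnt = "xyp"  ["x" ++ B₀.cnt]
6. n5.live = true  [terminal]
7. n6.live = true  [terminal]
8. n4.live = false  [c₁.live == false]
9. n4.cnt = true  [c₁.live == true]
10. n4.fin = false  [c₁.live == false]
11. n3.sig = 11  [len(B.cnt) + 8]
12. n2.sig = 29  [B₁.sig + 18]
13. n1.pre = "mp"  ["mp"]
14. n0.live = false  [false]
15. n0.cnt = true  [true]
16. n0.fin = false  [false]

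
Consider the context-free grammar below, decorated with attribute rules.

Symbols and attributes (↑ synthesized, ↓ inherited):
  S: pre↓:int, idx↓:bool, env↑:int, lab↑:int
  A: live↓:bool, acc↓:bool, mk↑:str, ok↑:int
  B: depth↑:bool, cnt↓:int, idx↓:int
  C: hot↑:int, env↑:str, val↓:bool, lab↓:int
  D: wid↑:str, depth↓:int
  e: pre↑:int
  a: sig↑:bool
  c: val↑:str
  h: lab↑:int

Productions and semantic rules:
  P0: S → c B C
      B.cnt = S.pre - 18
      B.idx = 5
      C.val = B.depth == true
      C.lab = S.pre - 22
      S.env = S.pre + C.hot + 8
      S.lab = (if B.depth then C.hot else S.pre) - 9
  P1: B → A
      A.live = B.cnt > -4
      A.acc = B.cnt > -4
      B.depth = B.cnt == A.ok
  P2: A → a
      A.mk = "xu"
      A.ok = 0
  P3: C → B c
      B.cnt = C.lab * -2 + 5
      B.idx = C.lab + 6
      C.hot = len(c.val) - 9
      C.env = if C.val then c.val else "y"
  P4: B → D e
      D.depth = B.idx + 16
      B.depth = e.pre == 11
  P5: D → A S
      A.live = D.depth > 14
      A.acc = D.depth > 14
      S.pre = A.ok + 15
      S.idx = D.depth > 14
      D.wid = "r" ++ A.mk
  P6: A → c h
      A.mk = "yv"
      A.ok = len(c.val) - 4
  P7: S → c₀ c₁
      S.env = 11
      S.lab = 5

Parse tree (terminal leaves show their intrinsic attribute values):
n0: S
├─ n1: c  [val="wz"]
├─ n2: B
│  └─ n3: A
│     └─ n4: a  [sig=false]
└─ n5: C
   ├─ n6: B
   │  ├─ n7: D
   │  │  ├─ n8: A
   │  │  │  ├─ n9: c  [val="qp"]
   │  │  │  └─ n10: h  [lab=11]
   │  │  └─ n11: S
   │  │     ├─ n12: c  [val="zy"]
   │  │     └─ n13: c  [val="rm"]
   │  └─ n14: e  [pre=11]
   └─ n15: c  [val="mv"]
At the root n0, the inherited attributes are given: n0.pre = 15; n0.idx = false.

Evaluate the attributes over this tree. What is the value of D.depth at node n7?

15

1. n0.pre = 15  [given at root]
2. n0.idx = false  [given at root]
3. n1.val = "wz"  [terminal]
4. n2.cnt = -3  [S.pre - 18]
5. n2.idx = 5  [5]
6. n3.live = true  [B.cnt > -4]
7. n3.acc = true  [B.cnt > -4]
8. n4.sig = false  [terminal]
9. n3.mk = "xu"  ["xu"]
10. n3.ok = 0  [0]
11. n2.depth = false  [B.cnt == A.ok]
12. n5.val = false  [B.depth == true]
13. n5.lab = -7  [S.pre - 22]
14. n6.cnt = 19  [C.lab * -2 + 5]
15. n6.idx = -1  [C.lab + 6]
16. n7.depth = 15  [B.idx + 16]
17. n8.live = true  [D.depth > 14]
18. n8.acc = true  [D.depth > 14]
19. n9.val = "qp"  [terminal]
20. n10.lab = 11  [terminal]
21. n8.mk = "yv"  ["yv"]
22. n8.ok = -2  [len(c.val) - 4]
23. n11.pre = 13  [A.ok + 15]
24. n11.idx = true  [D.depth > 14]
25. n12.val = "zy"  [terminal]
26. n13.val = "rm"  [terminal]
27. n11.env = 11  [11]
28. n11.lab = 5  [5]
29. n7.wid = "ryv"  ["r" ++ A.mk]
30. n14.pre = 11  [terminal]
31. n6.depth = true  [e.pre == 11]
32. n15.val = "mv"  [terminal]
33. n5.hot = -7  [len(c.val) - 9]
34. n5.env = "y"  [if C.val then c.val else "y"]
35. n0.env = 16  [S.pre + C.hot + 8]
36. n0.lab = 6  [(if B.depth then C.hot else S.pre) - 9]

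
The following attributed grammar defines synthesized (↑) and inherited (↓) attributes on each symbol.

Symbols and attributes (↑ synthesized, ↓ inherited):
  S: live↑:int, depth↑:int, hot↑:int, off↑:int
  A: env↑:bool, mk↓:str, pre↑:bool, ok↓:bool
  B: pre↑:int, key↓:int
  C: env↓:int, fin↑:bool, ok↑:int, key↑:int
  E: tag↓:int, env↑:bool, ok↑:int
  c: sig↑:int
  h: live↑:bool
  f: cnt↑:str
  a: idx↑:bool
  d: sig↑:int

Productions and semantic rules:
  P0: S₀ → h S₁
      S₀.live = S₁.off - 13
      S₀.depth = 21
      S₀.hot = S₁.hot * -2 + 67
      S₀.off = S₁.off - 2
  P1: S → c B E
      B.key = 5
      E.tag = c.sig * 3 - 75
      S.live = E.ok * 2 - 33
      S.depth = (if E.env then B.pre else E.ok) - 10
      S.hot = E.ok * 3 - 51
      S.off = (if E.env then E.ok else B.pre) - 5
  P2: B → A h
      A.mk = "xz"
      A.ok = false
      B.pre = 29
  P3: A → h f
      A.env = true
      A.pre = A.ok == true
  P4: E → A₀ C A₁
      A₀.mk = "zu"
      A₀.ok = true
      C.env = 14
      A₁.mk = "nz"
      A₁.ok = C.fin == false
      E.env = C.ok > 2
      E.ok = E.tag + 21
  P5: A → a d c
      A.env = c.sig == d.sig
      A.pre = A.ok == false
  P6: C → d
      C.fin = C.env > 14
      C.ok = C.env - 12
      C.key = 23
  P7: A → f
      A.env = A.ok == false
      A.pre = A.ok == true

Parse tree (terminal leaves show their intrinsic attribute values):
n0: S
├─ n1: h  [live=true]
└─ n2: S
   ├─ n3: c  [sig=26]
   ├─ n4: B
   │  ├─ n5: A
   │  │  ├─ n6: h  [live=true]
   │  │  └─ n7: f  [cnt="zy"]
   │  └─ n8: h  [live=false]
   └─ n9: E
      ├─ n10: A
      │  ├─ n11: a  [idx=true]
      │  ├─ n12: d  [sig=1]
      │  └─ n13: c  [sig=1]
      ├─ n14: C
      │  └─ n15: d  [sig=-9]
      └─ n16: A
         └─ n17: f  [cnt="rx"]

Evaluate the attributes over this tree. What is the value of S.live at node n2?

15

1. n1.live = true  [terminal]
2. n3.sig = 26  [terminal]
3. n4.key = 5  [5]
4. n5.mk = "xz"  ["xz"]
5. n5.ok = false  [false]
6. n6.live = true  [terminal]
7. n7.cnt = "zy"  [terminal]
8. n5.env = true  [true]
9. n5.pre = false  [A.ok == true]
10. n8.live = false  [terminal]
11. n4.pre = 29  [29]
12. n9.tag = 3  [c.sig * 3 - 75]
13. n10.mk = "zu"  ["zu"]
14. n10.ok = true  [true]
15. n11.idx = true  [terminal]
16. n12.sig = 1  [terminal]
17. n13.sig = 1  [terminal]
18. n10.env = true  [c.sig == d.sig]
19. n10.pre = false  [A.ok == false]
20. n14.env = 14  [14]
21. n15.sig = -9  [terminal]
22. n14.fin = false  [C.env > 14]
23. n14.ok = 2  [C.env - 12]
24. n14.key = 23  [23]
25. n16.mk = "nz"  ["nz"]
26. n16.ok = true  [C.fin == false]
27. n17.cnt = "rx"  [terminal]
28. n16.env = false  [A.ok == false]
29. n16.pre = true  [A.ok == true]
30. n9.env = false  [C.ok > 2]
31. n9.ok = 24  [E.tag + 21]
32. n2.live = 15  [E.ok * 2 - 33]
33. n2.depth = 14  [(if E.env then B.pre else E.ok) - 10]
34. n2.hot = 21  [E.ok * 3 - 51]
35. n2.off = 24  [(if E.env then E.ok else B.pre) - 5]
36. n0.live = 11  [S₁.off - 13]
37. n0.depth = 21  [21]
38. n0.hot = 25  [S₁.hot * -2 + 67]
39. n0.off = 22  [S₁.off - 2]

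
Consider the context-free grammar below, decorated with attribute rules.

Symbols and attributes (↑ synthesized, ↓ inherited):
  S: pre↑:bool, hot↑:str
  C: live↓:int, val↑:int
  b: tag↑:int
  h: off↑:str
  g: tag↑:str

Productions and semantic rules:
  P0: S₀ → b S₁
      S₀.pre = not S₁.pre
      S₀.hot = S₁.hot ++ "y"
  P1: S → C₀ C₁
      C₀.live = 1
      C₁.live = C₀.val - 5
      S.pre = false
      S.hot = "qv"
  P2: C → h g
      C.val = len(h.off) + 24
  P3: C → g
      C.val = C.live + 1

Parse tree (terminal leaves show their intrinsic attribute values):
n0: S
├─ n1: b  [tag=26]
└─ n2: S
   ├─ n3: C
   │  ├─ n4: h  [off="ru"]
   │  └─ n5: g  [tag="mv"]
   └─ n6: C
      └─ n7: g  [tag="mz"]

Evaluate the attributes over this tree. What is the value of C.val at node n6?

22

1. n1.tag = 26  [terminal]
2. n3.live = 1  [1]
3. n4.off = "ru"  [terminal]
4. n5.tag = "mv"  [terminal]
5. n3.val = 26  [len(h.off) + 24]
6. n6.live = 21  [C₀.val - 5]
7. n7.tag = "mz"  [terminal]
8. n6.val = 22  [C.live + 1]
9. n2.pre = false  [false]
10. n2.hot = "qv"  ["qv"]
11. n0.pre = true  [not S₁.pre]
12. n0.hot = "qvy"  [S₁.hot ++ "y"]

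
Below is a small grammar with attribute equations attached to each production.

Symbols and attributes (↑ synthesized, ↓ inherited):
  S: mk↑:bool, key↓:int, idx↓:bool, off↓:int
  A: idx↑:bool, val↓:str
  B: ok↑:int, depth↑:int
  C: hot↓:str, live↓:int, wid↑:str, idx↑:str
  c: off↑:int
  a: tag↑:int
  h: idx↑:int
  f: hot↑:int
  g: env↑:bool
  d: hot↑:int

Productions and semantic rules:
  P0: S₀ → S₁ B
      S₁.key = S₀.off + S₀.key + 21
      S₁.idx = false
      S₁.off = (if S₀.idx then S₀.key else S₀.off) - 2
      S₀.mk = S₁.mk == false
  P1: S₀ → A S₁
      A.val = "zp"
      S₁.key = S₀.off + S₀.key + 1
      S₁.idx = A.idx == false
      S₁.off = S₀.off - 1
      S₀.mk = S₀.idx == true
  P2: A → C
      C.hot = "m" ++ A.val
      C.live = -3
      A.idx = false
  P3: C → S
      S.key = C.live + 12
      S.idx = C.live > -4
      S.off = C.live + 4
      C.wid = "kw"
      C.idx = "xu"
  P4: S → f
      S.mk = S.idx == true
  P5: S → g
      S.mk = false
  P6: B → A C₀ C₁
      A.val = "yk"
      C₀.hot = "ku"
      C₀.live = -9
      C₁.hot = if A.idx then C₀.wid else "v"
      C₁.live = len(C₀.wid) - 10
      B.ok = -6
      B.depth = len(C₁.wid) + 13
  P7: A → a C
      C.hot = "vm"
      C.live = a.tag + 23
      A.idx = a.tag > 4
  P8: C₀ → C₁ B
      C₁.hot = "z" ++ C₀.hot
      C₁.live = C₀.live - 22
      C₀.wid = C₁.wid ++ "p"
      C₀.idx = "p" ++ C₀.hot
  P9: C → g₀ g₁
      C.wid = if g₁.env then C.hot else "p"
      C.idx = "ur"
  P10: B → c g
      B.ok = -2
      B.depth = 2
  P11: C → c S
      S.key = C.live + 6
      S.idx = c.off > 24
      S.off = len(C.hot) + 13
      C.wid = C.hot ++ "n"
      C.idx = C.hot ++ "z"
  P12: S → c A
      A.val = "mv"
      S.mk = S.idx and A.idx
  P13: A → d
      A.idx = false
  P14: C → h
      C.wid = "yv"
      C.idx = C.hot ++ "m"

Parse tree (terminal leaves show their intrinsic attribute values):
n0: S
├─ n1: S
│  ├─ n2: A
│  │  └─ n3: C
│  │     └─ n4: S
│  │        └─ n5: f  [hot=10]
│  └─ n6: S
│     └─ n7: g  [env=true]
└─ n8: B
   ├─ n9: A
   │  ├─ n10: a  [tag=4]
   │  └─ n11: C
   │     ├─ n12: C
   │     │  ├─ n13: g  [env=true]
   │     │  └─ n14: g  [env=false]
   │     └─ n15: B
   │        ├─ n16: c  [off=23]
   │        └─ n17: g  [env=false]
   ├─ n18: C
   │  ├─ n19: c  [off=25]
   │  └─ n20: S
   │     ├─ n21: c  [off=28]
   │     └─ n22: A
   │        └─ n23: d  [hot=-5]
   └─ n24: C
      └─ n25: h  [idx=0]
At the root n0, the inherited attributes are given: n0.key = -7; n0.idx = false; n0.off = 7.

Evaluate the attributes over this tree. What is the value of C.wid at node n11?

"pp"

1. n0.key = -7  [given at root]
2. n0.idx = false  [given at root]
3. n0.off = 7  [given at root]
4. n1.key = 21  [S₀.off + S₀.key + 21]
5. n1.idx = false  [false]
6. n1.off = 5  [(if S₀.idx then S₀.key else S₀.off) - 2]
7. n2.val = "zp"  ["zp"]
8. n3.hot = "mzp"  ["m" ++ A.val]
9. n3.live = -3  [-3]
10. n4.key = 9  [C.live + 12]
11. n4.idx = true  [C.live > -4]
12. n4.off = 1  [C.live + 4]
13. n5.hot = 10  [terminal]
14. n4.mk = true  [S.idx == true]
15. n3.wid = "kw"  ["kw"]
16. n3.idx = "xu"  ["xu"]
17. n2.idx = false  [false]
18. n6.key = 27  [S₀.off + S₀.key + 1]
19. n6.idx = true  [A.idx == false]
20. n6.off = 4  [S₀.off - 1]
21. n7.env = true  [terminal]
22. n6.mk = false  [false]
23. n1.mk = false  [S₀.idx == true]
24. n9.val = "yk"  ["yk"]
25. n10.tag = 4  [terminal]
26. n11.hot = "vm"  ["vm"]
27. n11.live = 27  [a.tag + 23]
28. n12.hot = "zvm"  ["z" ++ C₀.hot]
29. n12.live = 5  [C₀.live - 22]
30. n13.env = true  [terminal]
31. n14.env = false  [terminal]
32. n12.wid = "p"  [if g₁.env then C.hot else "p"]
33. n12.idx = "ur"  ["ur"]
34. n16.off = 23  [terminal]
35. n17.env = false  [terminal]
36. n15.ok = -2  [-2]
37. n15.depth = 2  [2]
38. n11.wid = "pp"  [C₁.wid ++ "p"]
39. n11.idx = "pvm"  ["p" ++ C₀.hot]
40. n9.idx = false  [a.tag > 4]
41. n18.hot = "ku"  ["ku"]
42. n18.live = -9  [-9]
43. n19.off = 25  [terminal]
44. n20.key = -3  [C.live + 6]
45. n20.idx = true  [c.off > 24]
46. n20.off = 15  [len(C.hot) + 13]
47. n21.off = 28  [terminal]
48. n22.val = "mv"  ["mv"]
49. n23.hot = -5  [terminal]
50. n22.idx = false  [false]
51. n20.mk = false  [S.idx and A.idx]
52. n18.wid = "kun"  [C.hot ++ "n"]
53. n18.idx = "kuz"  [C.hot ++ "z"]
54. n24.hot = "v"  [if A.idx then C₀.wid else "v"]
55. n24.live = -7  [len(C₀.wid) - 10]
56. n25.idx = 0  [terminal]
57. n24.wid = "yv"  ["yv"]
58. n24.idx = "vm"  [C.hot ++ "m"]
59. n8.ok = -6  [-6]
60. n8.depth = 15  [len(C₁.wid) + 13]
61. n0.mk = true  [S₁.mk == false]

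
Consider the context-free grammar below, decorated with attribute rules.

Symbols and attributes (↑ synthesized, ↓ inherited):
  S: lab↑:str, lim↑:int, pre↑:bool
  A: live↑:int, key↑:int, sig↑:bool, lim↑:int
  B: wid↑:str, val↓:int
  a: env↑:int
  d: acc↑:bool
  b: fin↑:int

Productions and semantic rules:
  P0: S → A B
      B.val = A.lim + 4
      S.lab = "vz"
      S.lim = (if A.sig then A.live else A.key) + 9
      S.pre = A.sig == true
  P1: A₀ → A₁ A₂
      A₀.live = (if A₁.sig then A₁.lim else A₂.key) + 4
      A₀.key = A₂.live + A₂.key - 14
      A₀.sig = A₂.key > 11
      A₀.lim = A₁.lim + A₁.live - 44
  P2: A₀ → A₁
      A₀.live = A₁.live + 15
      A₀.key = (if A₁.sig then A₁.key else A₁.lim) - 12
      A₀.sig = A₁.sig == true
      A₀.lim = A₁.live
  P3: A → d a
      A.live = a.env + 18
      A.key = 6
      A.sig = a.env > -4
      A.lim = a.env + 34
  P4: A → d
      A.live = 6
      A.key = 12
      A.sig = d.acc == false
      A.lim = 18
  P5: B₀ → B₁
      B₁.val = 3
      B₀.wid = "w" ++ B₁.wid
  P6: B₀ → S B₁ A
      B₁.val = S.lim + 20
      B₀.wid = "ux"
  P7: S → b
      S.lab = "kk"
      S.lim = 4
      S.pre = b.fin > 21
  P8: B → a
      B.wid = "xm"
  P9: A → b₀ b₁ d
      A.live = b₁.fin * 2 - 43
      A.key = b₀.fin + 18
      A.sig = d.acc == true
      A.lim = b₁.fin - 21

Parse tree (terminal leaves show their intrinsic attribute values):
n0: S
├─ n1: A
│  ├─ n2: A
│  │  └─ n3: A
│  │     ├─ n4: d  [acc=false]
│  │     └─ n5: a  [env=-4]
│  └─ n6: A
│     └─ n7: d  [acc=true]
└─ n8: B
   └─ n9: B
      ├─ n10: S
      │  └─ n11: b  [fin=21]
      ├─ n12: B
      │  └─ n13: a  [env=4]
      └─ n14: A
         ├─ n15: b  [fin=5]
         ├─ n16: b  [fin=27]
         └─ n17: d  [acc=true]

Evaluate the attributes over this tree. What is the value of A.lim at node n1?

1. n4.acc = false  [terminal]
2. n5.env = -4  [terminal]
3. n3.live = 14  [a.env + 18]
4. n3.key = 6  [6]
5. n3.sig = false  [a.env > -4]
6. n3.lim = 30  [a.env + 34]
7. n2.live = 29  [A₁.live + 15]
8. n2.key = 18  [(if A₁.sig then A₁.key else A₁.lim) - 12]
9. n2.sig = false  [A₁.sig == true]
10. n2.lim = 14  [A₁.live]
11. n7.acc = true  [terminal]
12. n6.live = 6  [6]
13. n6.key = 12  [12]
14. n6.sig = false  [d.acc == false]
15. n6.lim = 18  [18]
16. n1.live = 16  [(if A₁.sig then A₁.lim else A₂.key) + 4]
17. n1.key = 4  [A₂.live + A₂.key - 14]
18. n1.sig = true  [A₂.key > 11]
19. n1.lim = -1  [A₁.lim + A₁.live - 44]
20. n8.val = 3  [A.lim + 4]
21. n9.val = 3  [3]
22. n11.fin = 21  [terminal]
23. n10.lab = "kk"  ["kk"]
24. n10.lim = 4  [4]
25. n10.pre = false  [b.fin > 21]
26. n12.val = 24  [S.lim + 20]
27. n13.env = 4  [terminal]
28. n12.wid = "xm"  ["xm"]
29. n15.fin = 5  [terminal]
30. n16.fin = 27  [terminal]
31. n17.acc = true  [terminal]
32. n14.live = 11  [b₁.fin * 2 - 43]
33. n14.key = 23  [b₀.fin + 18]
34. n14.sig = true  [d.acc == true]
35. n14.lim = 6  [b₁.fin - 21]
36. n9.wid = "ux"  ["ux"]
37. n8.wid = "wux"  ["w" ++ B₁.wid]
38. n0.lab = "vz"  ["vz"]
39. n0.lim = 25  [(if A.sig then A.live else A.key) + 9]
40. n0.pre = true  [A.sig == true]

-1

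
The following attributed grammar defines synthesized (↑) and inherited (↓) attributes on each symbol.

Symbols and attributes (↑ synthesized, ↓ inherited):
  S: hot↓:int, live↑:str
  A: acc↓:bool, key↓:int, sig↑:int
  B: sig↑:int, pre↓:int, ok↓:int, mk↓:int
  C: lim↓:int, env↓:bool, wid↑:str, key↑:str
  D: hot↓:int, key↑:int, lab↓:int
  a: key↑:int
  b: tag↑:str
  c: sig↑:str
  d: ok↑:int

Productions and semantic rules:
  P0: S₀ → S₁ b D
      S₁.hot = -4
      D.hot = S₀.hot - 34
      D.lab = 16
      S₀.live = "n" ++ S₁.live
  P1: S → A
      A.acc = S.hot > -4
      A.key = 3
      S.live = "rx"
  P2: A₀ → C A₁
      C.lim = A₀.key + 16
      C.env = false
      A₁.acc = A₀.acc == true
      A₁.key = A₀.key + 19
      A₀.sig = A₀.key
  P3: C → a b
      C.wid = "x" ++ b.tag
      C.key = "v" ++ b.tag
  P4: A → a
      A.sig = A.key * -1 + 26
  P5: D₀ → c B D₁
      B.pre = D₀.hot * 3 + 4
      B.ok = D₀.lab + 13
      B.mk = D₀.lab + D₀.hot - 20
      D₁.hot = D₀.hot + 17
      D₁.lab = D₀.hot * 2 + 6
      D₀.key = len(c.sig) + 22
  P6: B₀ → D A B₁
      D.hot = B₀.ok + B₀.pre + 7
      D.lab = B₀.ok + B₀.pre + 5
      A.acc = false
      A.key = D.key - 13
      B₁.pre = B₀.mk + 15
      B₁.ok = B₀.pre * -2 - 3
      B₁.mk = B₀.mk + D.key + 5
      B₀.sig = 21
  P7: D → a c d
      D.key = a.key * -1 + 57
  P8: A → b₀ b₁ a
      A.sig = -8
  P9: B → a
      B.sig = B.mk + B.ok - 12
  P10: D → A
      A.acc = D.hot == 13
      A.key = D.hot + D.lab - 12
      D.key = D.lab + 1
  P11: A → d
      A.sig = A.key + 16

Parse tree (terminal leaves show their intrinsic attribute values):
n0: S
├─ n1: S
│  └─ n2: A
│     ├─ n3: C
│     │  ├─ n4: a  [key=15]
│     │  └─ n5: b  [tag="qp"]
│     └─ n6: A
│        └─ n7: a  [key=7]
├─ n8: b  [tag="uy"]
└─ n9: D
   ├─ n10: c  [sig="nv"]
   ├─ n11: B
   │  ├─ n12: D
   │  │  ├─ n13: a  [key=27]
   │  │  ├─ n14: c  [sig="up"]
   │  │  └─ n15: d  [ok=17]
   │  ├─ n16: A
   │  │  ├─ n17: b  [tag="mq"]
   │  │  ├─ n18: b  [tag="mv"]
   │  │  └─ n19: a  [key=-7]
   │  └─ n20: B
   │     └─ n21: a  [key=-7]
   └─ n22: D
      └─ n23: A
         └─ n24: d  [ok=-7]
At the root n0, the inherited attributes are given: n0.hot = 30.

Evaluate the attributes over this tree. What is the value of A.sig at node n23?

15

1. n0.hot = 30  [given at root]
2. n1.hot = -4  [-4]
3. n2.acc = false  [S.hot > -4]
4. n2.key = 3  [3]
5. n3.lim = 19  [A₀.key + 16]
6. n3.env = false  [false]
7. n4.key = 15  [terminal]
8. n5.tag = "qp"  [terminal]
9. n3.wid = "xqp"  ["x" ++ b.tag]
10. n3.key = "vqp"  ["v" ++ b.tag]
11. n6.acc = false  [A₀.acc == true]
12. n6.key = 22  [A₀.key + 19]
13. n7.key = 7  [terminal]
14. n6.sig = 4  [A.key * -1 + 26]
15. n2.sig = 3  [A₀.key]
16. n1.live = "rx"  ["rx"]
17. n8.tag = "uy"  [terminal]
18. n9.hot = -4  [S₀.hot - 34]
19. n9.lab = 16  [16]
20. n10.sig = "nv"  [terminal]
21. n11.pre = -8  [D₀.hot * 3 + 4]
22. n11.ok = 29  [D₀.lab + 13]
23. n11.mk = -8  [D₀.lab + D₀.hot - 20]
24. n12.hot = 28  [B₀.ok + B₀.pre + 7]
25. n12.lab = 26  [B₀.ok + B₀.pre + 5]
26. n13.key = 27  [terminal]
27. n14.sig = "up"  [terminal]
28. n15.ok = 17  [terminal]
29. n12.key = 30  [a.key * -1 + 57]
30. n16.acc = false  [false]
31. n16.key = 17  [D.key - 13]
32. n17.tag = "mq"  [terminal]
33. n18.tag = "mv"  [terminal]
34. n19.key = -7  [terminal]
35. n16.sig = -8  [-8]
36. n20.pre = 7  [B₀.mk + 15]
37. n20.ok = 13  [B₀.pre * -2 - 3]
38. n20.mk = 27  [B₀.mk + D.key + 5]
39. n21.key = -7  [terminal]
40. n20.sig = 28  [B.mk + B.ok - 12]
41. n11.sig = 21  [21]
42. n22.hot = 13  [D₀.hot + 17]
43. n22.lab = -2  [D₀.hot * 2 + 6]
44. n23.acc = true  [D.hot == 13]
45. n23.key = -1  [D.hot + D.lab - 12]
46. n24.ok = -7  [terminal]
47. n23.sig = 15  [A.key + 16]
48. n22.key = -1  [D.lab + 1]
49. n9.key = 24  [len(c.sig) + 22]
50. n0.live = "nrx"  ["n" ++ S₁.live]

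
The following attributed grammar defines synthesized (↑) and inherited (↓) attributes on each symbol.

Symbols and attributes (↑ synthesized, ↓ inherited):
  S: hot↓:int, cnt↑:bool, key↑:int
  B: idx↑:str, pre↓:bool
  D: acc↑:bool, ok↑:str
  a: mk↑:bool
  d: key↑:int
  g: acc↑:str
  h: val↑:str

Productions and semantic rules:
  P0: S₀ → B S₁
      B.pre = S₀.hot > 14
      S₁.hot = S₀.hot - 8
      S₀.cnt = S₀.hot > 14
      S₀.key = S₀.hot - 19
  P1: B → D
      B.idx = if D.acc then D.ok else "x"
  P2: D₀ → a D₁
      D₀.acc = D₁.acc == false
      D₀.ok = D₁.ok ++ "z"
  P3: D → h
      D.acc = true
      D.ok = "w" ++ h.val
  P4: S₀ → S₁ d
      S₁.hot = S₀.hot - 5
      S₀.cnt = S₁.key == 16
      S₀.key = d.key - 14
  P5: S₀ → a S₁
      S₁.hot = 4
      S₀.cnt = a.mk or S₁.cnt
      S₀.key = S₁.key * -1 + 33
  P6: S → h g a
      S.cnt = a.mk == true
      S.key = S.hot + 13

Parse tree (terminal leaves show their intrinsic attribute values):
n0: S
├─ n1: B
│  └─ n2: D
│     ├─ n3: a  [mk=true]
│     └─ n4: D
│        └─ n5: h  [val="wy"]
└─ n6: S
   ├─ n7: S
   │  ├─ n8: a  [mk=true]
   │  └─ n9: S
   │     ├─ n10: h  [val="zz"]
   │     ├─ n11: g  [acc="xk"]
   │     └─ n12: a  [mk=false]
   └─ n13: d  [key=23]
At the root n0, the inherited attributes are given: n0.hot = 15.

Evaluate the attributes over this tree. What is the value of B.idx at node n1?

1. n0.hot = 15  [given at root]
2. n1.pre = true  [S₀.hot > 14]
3. n3.mk = true  [terminal]
4. n5.val = "wy"  [terminal]
5. n4.acc = true  [true]
6. n4.ok = "wwy"  ["w" ++ h.val]
7. n2.acc = false  [D₁.acc == false]
8. n2.ok = "wwyz"  [D₁.ok ++ "z"]
9. n1.idx = "x"  [if D.acc then D.ok else "x"]
10. n6.hot = 7  [S₀.hot - 8]
11. n7.hot = 2  [S₀.hot - 5]
12. n8.mk = true  [terminal]
13. n9.hot = 4  [4]
14. n10.val = "zz"  [terminal]
15. n11.acc = "xk"  [terminal]
16. n12.mk = false  [terminal]
17. n9.cnt = false  [a.mk == true]
18. n9.key = 17  [S.hot + 13]
19. n7.cnt = true  [a.mk or S₁.cnt]
20. n7.key = 16  [S₁.key * -1 + 33]
21. n13.key = 23  [terminal]
22. n6.cnt = true  [S₁.key == 16]
23. n6.key = 9  [d.key - 14]
24. n0.cnt = true  [S₀.hot > 14]
25. n0.key = -4  [S₀.hot - 19]

"x"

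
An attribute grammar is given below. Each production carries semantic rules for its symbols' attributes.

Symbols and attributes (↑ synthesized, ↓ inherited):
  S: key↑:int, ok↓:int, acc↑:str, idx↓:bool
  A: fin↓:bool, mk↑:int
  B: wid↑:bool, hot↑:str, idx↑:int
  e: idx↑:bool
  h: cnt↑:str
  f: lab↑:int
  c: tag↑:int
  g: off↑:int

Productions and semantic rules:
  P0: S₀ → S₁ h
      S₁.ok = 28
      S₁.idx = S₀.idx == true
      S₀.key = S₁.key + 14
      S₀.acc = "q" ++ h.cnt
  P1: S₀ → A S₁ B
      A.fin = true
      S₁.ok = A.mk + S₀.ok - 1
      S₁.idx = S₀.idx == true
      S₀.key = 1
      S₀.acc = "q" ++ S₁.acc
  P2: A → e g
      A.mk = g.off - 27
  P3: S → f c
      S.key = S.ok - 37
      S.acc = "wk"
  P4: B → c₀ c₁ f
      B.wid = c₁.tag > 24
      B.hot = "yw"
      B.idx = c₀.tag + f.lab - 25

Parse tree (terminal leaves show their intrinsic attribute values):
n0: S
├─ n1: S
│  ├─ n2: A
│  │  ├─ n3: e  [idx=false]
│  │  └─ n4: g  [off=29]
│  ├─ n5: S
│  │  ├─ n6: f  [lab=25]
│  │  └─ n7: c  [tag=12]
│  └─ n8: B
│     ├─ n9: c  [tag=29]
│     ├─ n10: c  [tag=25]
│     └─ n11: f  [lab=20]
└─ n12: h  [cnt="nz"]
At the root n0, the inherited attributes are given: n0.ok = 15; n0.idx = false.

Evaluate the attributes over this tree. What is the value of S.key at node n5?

1. n0.ok = 15  [given at root]
2. n0.idx = false  [given at root]
3. n1.ok = 28  [28]
4. n1.idx = false  [S₀.idx == true]
5. n2.fin = true  [true]
6. n3.idx = false  [terminal]
7. n4.off = 29  [terminal]
8. n2.mk = 2  [g.off - 27]
9. n5.ok = 29  [A.mk + S₀.ok - 1]
10. n5.idx = false  [S₀.idx == true]
11. n6.lab = 25  [terminal]
12. n7.tag = 12  [terminal]
13. n5.key = -8  [S.ok - 37]
14. n5.acc = "wk"  ["wk"]
15. n9.tag = 29  [terminal]
16. n10.tag = 25  [terminal]
17. n11.lab = 20  [terminal]
18. n8.wid = true  [c₁.tag > 24]
19. n8.hot = "yw"  ["yw"]
20. n8.idx = 24  [c₀.tag + f.lab - 25]
21. n1.key = 1  [1]
22. n1.acc = "qwk"  ["q" ++ S₁.acc]
23. n12.cnt = "nz"  [terminal]
24. n0.key = 15  [S₁.key + 14]
25. n0.acc = "qnz"  ["q" ++ h.cnt]

-8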